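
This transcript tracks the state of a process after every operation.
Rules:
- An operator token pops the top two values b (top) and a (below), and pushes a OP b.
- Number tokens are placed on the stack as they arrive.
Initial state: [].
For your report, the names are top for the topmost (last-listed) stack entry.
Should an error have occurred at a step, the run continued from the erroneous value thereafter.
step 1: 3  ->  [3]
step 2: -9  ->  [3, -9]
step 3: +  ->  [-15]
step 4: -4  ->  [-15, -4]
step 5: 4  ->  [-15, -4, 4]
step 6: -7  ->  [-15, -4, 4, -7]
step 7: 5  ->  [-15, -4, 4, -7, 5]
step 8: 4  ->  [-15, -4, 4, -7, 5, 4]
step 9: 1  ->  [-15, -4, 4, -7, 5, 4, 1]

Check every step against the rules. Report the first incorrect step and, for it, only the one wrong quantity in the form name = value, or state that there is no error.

step 3, top = -6

step 1: push 3: top = 3 -> matches
step 2: push -9: top = -9 -> in agreement
step 3: 3 + -9 = -6 -> not what was recorded
Conclusion: step 3 carries the first error; the entry should be top = -6.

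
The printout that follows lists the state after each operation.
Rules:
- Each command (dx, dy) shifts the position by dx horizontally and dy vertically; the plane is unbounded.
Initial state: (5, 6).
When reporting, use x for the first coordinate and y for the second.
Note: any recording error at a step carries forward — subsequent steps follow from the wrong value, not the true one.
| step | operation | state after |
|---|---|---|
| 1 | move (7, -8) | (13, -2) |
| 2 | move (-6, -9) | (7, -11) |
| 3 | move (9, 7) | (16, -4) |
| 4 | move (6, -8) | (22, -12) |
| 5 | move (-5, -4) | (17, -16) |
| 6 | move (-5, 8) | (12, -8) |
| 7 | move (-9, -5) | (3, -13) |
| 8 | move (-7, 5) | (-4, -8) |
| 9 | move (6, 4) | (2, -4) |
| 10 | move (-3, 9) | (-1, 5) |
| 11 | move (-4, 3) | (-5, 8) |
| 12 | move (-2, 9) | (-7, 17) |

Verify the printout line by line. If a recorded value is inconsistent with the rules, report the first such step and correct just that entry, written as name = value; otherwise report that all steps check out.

step 1, x = 12

1. x = 5 + (7) = 12, y = 6 + (-8) = -2 (not what was recorded)
So the first discrepancy is step 1, where the right value is x = 12.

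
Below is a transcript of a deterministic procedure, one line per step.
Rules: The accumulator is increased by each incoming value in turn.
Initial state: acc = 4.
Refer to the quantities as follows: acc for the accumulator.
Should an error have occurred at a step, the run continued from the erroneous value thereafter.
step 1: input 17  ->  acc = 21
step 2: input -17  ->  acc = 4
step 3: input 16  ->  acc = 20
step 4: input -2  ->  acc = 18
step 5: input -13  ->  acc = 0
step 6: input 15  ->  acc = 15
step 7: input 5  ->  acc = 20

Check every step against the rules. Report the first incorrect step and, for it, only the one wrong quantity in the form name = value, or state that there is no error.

step 5, acc = 5

Recomputing the run from the initial state:
step 1: acc = 21
step 2: acc = 4
step 3: acc = 20
step 4: acc = 18
step 5: acc = 5
step 6: acc = 20
step 7: acc = 25
The first disagreement with the transcript is at step 5, where the value should be acc = 5.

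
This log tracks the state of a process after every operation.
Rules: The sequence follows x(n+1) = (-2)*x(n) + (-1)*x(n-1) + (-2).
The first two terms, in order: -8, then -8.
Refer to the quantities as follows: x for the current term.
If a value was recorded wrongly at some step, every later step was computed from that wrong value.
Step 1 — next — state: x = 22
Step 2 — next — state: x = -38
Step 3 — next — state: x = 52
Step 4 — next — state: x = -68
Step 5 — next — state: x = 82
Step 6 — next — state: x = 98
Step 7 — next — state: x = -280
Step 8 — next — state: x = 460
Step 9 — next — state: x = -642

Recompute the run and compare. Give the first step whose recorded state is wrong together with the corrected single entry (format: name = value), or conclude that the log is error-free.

step 6, x = -98

Recomputing the run from the initial state:
step 1: x = 22
step 2: x = -38
step 3: x = 52
step 4: x = -68
step 5: x = 82
step 6: x = -98
step 7: x = 112
step 8: x = -128
step 9: x = 142
The first disagreement with the log is at step 6, where the value should be x = -98.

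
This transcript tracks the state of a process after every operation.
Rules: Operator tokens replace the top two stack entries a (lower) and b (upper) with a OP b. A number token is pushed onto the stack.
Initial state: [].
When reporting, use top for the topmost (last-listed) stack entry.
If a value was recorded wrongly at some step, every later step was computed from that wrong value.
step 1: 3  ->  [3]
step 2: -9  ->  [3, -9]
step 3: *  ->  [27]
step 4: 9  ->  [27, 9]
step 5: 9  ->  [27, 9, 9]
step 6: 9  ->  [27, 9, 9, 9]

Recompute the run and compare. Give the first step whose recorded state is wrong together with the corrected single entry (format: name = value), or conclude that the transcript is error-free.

Recomputing the run from the initial state:
step 1: [3]
step 2: [3, -9]
step 3: [-27]
step 4: [-27, 9]
step 5: [-27, 9, 9]
step 6: [-27, 9, 9, 9]
The first disagreement with the transcript is at step 3, where the value should be top = -27.

step 3, top = -27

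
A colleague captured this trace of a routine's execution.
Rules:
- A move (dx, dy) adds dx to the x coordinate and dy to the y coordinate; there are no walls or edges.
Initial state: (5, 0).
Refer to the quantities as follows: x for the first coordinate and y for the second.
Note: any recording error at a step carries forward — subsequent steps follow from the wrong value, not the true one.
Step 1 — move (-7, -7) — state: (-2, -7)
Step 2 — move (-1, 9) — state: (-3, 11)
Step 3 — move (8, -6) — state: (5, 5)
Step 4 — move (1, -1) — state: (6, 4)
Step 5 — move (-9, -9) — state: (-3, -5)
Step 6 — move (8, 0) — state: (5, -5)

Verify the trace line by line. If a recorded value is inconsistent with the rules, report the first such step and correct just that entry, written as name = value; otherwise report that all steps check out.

Recomputing the run from the initial state:
step 1: x = -2, y = -7
step 2: x = -3, y = 2
step 3: x = 5, y = -4
step 4: x = 6, y = -5
step 5: x = -3, y = -14
step 6: x = 5, y = -14
The first disagreement with the trace is at step 2, where the value should be y = 2.

step 2, y = 2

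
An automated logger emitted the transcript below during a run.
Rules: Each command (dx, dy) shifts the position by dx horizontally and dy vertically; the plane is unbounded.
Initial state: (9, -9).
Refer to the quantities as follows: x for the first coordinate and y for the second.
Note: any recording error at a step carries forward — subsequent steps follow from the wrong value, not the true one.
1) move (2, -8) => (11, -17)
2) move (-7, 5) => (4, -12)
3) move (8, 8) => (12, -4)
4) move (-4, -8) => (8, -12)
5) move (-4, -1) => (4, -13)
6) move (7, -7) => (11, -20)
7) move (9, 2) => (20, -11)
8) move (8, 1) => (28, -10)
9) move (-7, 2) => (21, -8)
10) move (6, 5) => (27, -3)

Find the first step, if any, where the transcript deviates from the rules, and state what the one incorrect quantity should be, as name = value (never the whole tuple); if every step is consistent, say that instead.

Recomputing the run from the initial state:
step 1: x = 11, y = -17
step 2: x = 4, y = -12
step 3: x = 12, y = -4
step 4: x = 8, y = -12
step 5: x = 4, y = -13
step 6: x = 11, y = -20
step 7: x = 20, y = -18
step 8: x = 28, y = -17
step 9: x = 21, y = -15
step 10: x = 27, y = -10
The first disagreement with the transcript is at step 7, where the value should be y = -18.

step 7, y = -18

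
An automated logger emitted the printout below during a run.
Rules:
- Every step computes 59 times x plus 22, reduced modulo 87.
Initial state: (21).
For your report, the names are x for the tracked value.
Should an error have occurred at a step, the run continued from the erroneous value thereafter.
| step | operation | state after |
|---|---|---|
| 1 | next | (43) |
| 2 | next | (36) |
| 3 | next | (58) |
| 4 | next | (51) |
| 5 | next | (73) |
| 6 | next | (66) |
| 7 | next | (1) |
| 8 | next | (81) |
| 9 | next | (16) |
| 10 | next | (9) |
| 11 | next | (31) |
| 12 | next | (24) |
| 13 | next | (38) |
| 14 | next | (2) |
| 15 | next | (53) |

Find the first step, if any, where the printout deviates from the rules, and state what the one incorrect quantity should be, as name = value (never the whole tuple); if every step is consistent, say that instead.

step 13, x = 46

1. x = (59*21 + 22) mod 87 = 43 (verified)
2. x = (59*43 + 22) mod 87 = 36 (same as recorded)
3. x = (59*36 + 22) mod 87 = 58 (agrees with the printout)
4. x = (59*58 + 22) mod 87 = 51 (confirmed correct)
5. x = (59*51 + 22) mod 87 = 73 (no discrepancy)
6. x = (59*73 + 22) mod 87 = 66 (verified)
7. x = (59*66 + 22) mod 87 = 1 (exactly as logged)
8. x = (59*1 + 22) mod 87 = 81 (no discrepancy)
9. x = (59*81 + 22) mod 87 = 16 (confirmed correct)
10. x = (59*16 + 22) mod 87 = 9 (no discrepancy)
11. x = (59*9 + 22) mod 87 = 31 (agrees with the printout)
12. x = (59*31 + 22) mod 87 = 24 (agrees with the printout)
13. x = (59*24 + 22) mod 87 = 46 (a discrepancy with the printout)
First incorrect step: 13; the correct value is x = 46.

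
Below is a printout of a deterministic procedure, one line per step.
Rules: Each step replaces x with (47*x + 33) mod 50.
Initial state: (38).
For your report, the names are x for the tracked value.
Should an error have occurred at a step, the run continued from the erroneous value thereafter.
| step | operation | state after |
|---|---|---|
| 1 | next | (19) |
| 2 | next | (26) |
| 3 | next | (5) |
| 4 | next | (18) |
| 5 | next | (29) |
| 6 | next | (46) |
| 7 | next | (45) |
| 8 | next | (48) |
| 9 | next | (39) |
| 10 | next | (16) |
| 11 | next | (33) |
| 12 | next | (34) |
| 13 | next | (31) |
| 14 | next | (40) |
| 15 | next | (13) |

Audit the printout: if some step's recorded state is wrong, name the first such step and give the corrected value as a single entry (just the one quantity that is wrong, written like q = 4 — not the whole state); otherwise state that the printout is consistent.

Recomputing the run from the initial state:
step 1: x = 19
step 2: x = 26
step 3: x = 5
step 4: x = 18
step 5: x = 29
step 6: x = 46
step 7: x = 45
step 8: x = 48
step 9: x = 39
step 10: x = 16
step 11: x = 35
step 12: x = 28
step 13: x = 49
step 14: x = 36
step 15: x = 25
The first disagreement with the printout is at step 11, where the value should be x = 35.

step 11, x = 35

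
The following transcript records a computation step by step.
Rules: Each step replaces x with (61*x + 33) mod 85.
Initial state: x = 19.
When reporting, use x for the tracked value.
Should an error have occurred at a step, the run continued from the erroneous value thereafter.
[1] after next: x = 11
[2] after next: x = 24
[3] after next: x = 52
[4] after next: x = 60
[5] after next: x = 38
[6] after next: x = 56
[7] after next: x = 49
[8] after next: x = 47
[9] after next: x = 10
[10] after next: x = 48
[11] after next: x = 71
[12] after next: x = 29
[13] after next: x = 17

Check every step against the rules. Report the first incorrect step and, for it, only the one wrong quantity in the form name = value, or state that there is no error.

step 1, x = 2

Step 1: x = (61*19 + 33) mod 85 = 2 — first mismatch against the transcript.
That makes step 1 the first incorrect line — x = 2 is what it should show.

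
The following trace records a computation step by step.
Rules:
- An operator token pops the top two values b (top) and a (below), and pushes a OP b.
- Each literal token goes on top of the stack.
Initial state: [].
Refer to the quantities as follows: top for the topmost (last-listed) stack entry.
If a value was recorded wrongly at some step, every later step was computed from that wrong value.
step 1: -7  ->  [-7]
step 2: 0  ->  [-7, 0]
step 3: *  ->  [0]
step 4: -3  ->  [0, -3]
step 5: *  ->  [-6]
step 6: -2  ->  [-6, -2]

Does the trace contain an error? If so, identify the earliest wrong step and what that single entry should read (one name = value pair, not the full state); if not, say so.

Recomputing the run from the initial state:
step 1: [-7]
step 2: [-7, 0]
step 3: [0]
step 4: [0, -3]
step 5: [0]
step 6: [0, -2]
The first disagreement with the trace is at step 5, where the value should be top = 0.

step 5, top = 0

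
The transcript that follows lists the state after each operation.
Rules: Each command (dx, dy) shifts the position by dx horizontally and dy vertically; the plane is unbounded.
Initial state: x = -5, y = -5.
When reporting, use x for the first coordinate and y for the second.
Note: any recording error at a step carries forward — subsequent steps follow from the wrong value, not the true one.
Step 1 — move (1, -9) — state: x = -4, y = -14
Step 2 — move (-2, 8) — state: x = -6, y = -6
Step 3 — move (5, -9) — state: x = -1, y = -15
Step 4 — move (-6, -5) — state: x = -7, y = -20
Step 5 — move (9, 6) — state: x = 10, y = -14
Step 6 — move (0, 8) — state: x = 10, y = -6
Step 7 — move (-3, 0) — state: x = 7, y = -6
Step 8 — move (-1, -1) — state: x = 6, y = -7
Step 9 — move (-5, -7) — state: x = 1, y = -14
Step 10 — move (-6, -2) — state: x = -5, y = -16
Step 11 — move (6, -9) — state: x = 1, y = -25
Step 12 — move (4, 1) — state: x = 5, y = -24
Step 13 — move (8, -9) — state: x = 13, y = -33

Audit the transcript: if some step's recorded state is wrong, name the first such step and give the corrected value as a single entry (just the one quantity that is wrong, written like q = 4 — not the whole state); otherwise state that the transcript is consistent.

Recomputing the run from the initial state:
step 1: x = -4, y = -14
step 2: x = -6, y = -6
step 3: x = -1, y = -15
step 4: x = -7, y = -20
step 5: x = 2, y = -14
step 6: x = 2, y = -6
step 7: x = -1, y = -6
step 8: x = -2, y = -7
step 9: x = -7, y = -14
step 10: x = -13, y = -16
step 11: x = -7, y = -25
step 12: x = -3, y = -24
step 13: x = 5, y = -33
The first disagreement with the transcript is at step 5, where the value should be x = 2.

step 5, x = 2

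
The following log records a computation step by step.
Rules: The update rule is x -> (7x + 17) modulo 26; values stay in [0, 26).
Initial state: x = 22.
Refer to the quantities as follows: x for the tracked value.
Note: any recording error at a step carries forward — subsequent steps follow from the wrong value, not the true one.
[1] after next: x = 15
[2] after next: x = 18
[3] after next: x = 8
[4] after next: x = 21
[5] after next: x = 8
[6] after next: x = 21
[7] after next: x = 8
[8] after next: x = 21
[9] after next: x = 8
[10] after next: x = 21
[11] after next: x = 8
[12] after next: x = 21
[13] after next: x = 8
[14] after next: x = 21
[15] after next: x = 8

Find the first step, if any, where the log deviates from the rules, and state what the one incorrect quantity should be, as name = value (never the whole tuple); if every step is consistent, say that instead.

step 3, x = 13

1. x = (7*22 + 17) mod 26 = 15 (checks out)
2. x = (7*15 + 17) mod 26 = 18 (verified)
3. x = (7*18 + 17) mod 26 = 13 (this is not what the log shows)
First deviation found at step 3; the corrected entry is x = 13.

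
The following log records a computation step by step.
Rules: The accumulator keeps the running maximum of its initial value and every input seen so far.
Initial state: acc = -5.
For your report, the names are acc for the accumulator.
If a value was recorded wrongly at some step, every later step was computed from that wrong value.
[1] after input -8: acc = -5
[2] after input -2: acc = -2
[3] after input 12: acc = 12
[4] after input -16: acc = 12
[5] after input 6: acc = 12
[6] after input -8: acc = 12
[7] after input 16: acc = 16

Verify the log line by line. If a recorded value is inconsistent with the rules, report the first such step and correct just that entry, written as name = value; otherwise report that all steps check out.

no error

1. acc = max(-5, -8) = -5 (agrees with the log)
2. acc = max(-5, -2) = -2 (checks out)
3. acc = max(-2, 12) = 12 (verified)
4. acc = max(12, -16) = 12 (same as recorded)
5. acc = max(12, 6) = 12 (no discrepancy)
6. acc = max(12, -8) = 12 (verified)
7. acc = max(12, 16) = 16 (same as recorded)
Every step is consistent.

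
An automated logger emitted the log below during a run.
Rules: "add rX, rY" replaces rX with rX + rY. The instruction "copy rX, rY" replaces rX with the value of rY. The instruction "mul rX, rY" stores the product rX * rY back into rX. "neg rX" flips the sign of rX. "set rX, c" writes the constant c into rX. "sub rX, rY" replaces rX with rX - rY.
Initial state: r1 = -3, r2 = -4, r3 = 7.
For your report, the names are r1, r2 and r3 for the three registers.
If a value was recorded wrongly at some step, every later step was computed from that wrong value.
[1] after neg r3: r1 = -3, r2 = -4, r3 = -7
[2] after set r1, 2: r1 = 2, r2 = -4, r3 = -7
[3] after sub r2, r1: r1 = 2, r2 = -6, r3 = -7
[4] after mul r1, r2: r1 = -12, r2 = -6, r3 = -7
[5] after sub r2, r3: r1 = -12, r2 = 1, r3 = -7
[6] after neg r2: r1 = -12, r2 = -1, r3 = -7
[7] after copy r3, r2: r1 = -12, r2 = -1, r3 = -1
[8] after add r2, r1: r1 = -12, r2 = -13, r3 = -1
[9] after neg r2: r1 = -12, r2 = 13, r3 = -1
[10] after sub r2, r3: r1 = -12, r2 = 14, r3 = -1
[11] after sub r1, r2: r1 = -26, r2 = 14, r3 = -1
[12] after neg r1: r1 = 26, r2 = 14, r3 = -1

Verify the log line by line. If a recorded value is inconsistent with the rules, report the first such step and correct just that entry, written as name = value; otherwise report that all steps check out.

step 1: r3 = -(7) = -7 -> no discrepancy
step 2: r1 = 2 -> matches
step 3: r2 = -4 - 2 = -6 -> agrees with the log
step 4: r1 = 2 * -6 = -12 -> confirmed correct
step 5: r2 = -6 - -7 = 1 -> in agreement
step 6: r2 = -(1) = -1 -> consistent with the log
step 7: r3 = -1 -> matches
step 8: r2 = -1 + -12 = -13 -> in agreement
step 9: r2 = -(-13) = 13 -> matches
step 10: r2 = 13 - -1 = 14 -> consistent with the log
step 11: r1 = -12 - 14 = -26 -> same as recorded
step 12: r1 = -(-26) = 26 -> agrees with the log
All steps check out; nothing to correct.

no error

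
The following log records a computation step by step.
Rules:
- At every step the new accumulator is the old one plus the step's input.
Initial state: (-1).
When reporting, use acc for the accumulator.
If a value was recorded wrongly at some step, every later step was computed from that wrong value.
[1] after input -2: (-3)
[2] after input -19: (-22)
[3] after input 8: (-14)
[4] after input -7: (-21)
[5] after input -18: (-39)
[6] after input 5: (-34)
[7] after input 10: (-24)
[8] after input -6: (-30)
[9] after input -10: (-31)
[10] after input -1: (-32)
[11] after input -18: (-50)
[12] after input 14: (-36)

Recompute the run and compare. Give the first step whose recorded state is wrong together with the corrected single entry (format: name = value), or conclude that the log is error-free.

step 9, acc = -40

Step 1: acc = -1 + -2 = -3 — no discrepancy.
Step 2: acc = -3 + -19 = -22 — confirmed correct.
Step 3: acc = -22 + 8 = -14 — checks out.
Step 4: acc = -14 + -7 = -21 — in agreement.
Step 5: acc = -21 + -18 = -39 — matches.
Step 6: acc = -39 + 5 = -34 — confirmed correct.
Step 7: acc = -34 + 10 = -24 — same as recorded.
Step 8: acc = -24 + -6 = -30 — verified.
Step 9: acc = -30 + -10 = -40 — a discrepancy with the log.
So the first discrepancy is step 9, where the right value is acc = -40.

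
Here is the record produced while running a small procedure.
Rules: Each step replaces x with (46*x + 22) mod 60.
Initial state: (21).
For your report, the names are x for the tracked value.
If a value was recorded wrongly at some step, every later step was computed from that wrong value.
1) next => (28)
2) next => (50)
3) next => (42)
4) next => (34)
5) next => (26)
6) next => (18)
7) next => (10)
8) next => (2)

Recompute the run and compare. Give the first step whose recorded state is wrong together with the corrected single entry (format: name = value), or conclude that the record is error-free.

Recomputing the run from the initial state:
step 1: x = 28
step 2: x = 50
step 3: x = 42
step 4: x = 34
step 5: x = 26
step 6: x = 18
step 7: x = 10
step 8: x = 2
This matches the record at every step.

no error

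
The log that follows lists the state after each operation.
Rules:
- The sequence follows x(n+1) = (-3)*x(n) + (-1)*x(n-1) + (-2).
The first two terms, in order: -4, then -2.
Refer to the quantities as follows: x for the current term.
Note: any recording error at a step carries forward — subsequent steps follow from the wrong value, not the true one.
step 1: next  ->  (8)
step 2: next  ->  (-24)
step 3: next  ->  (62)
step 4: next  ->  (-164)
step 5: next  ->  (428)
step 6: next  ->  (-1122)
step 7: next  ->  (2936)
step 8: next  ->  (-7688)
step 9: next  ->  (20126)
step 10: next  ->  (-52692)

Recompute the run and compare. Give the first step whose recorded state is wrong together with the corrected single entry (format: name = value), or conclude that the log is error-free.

Step 1: x = -3*(-2) + (-1)*(-4) + (-2) = 8 — matches.
Step 2: x = -3*(8) + (-1)*(-2) + (-2) = -24 — consistent with the log.
Step 3: x = -3*(-24) + (-1)*(8) + (-2) = 62 — consistent with the log.
Step 4: x = -3*(62) + (-1)*(-24) + (-2) = -164 — in agreement.
Step 5: x = -3*(-164) + (-1)*(62) + (-2) = 428 — in agreement.
Step 6: x = -3*(428) + (-1)*(-164) + (-2) = -1122 — same as recorded.
Step 7: x = -3*(-1122) + (-1)*(428) + (-2) = 2936 — consistent with the log.
Step 8: x = -3*(2936) + (-1)*(-1122) + (-2) = -7688 — verified.
Step 9: x = -3*(-7688) + (-1)*(2936) + (-2) = 20126 — checks out.
Step 10: x = -3*(20126) + (-1)*(-7688) + (-2) = -52692 — confirmed correct.
The recomputation confirms every line.

no error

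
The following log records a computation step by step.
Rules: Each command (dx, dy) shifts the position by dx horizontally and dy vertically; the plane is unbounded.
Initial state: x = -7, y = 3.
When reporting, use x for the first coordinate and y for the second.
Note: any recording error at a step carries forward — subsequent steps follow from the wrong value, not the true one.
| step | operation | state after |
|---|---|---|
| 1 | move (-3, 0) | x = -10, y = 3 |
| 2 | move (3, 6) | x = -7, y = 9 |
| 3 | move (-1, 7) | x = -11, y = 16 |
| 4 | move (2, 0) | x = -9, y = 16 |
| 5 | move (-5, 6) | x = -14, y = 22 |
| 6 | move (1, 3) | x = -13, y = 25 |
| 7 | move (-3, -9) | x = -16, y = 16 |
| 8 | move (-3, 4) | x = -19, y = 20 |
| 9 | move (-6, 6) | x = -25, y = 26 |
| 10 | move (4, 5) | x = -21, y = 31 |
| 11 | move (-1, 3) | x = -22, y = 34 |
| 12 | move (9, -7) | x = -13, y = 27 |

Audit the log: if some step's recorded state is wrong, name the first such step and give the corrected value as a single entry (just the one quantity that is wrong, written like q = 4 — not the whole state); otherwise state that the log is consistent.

step 3, x = -8

Step 1: x = -7 + (-3) = -10, y = 3 + (0) = 3 — consistent with the log.
Step 2: x = -10 + (3) = -7, y = 3 + (6) = 9 — checks out.
Step 3: x = -7 + (-1) = -8, y = 9 + (7) = 16 — the log disagrees here.
The earliest wrong entry is at step 3: it should read x = -8.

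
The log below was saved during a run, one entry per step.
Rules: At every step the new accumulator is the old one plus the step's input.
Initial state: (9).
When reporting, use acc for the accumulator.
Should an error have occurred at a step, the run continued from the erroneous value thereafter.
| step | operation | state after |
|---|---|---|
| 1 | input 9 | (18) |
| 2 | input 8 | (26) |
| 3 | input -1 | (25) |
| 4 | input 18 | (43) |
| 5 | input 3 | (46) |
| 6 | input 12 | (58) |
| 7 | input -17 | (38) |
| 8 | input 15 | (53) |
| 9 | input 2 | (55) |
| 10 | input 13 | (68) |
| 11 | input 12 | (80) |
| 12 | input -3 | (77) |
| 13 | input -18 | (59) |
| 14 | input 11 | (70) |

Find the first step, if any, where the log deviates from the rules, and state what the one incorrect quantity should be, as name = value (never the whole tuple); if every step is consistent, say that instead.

Recomputing the run from the initial state:
step 1: acc = 18
step 2: acc = 26
step 3: acc = 25
step 4: acc = 43
step 5: acc = 46
step 6: acc = 58
step 7: acc = 41
step 8: acc = 56
step 9: acc = 58
step 10: acc = 71
step 11: acc = 83
step 12: acc = 80
step 13: acc = 62
step 14: acc = 73
The first disagreement with the log is at step 7, where the value should be acc = 41.

step 7, acc = 41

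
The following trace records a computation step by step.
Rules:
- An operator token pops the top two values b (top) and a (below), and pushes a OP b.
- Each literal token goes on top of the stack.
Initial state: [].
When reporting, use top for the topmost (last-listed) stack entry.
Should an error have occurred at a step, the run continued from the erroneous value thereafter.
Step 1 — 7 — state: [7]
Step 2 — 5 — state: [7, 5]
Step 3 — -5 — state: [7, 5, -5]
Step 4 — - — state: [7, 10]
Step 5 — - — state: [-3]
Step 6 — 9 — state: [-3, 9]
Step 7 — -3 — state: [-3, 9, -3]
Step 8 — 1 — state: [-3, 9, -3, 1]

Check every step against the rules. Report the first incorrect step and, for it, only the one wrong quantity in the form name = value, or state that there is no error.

1. push 7: top = 7 (confirmed correct)
2. push 5: top = 5 (checks out)
3. push -5: top = -5 (no discrepancy)
4. 5 - -5 = 10 (no discrepancy)
5. 7 - 10 = -3 (verified)
6. push 9: top = 9 (agrees with the trace)
7. push -3: top = -3 (checks out)
8. push 1: top = 1 (matches)
All steps check out; nothing to correct.

no error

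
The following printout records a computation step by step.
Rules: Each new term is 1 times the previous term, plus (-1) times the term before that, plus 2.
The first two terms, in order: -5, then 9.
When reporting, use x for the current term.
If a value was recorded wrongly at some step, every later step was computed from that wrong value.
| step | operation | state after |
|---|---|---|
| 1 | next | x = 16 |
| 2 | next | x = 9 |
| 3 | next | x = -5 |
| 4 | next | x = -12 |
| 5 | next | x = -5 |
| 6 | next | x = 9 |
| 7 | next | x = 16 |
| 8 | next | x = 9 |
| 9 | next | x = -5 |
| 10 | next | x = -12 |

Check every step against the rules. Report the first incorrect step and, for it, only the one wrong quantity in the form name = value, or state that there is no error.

no error

step 1: x = 1*(9) + (-1)*(-5) + (2) = 16 -> no discrepancy
step 2: x = 1*(16) + (-1)*(9) + (2) = 9 -> checks out
step 3: x = 1*(9) + (-1)*(16) + (2) = -5 -> verified
step 4: x = 1*(-5) + (-1)*(9) + (2) = -12 -> in agreement
step 5: x = 1*(-12) + (-1)*(-5) + (2) = -5 -> same as recorded
step 6: x = 1*(-5) + (-1)*(-12) + (2) = 9 -> consistent with the printout
step 7: x = 1*(9) + (-1)*(-5) + (2) = 16 -> matches
step 8: x = 1*(16) + (-1)*(9) + (2) = 9 -> matches
step 9: x = 1*(9) + (-1)*(16) + (2) = -5 -> agrees with the printout
step 10: x = 1*(-5) + (-1)*(9) + (2) = -12 -> checks out
Nothing is out of place; the run is error-free.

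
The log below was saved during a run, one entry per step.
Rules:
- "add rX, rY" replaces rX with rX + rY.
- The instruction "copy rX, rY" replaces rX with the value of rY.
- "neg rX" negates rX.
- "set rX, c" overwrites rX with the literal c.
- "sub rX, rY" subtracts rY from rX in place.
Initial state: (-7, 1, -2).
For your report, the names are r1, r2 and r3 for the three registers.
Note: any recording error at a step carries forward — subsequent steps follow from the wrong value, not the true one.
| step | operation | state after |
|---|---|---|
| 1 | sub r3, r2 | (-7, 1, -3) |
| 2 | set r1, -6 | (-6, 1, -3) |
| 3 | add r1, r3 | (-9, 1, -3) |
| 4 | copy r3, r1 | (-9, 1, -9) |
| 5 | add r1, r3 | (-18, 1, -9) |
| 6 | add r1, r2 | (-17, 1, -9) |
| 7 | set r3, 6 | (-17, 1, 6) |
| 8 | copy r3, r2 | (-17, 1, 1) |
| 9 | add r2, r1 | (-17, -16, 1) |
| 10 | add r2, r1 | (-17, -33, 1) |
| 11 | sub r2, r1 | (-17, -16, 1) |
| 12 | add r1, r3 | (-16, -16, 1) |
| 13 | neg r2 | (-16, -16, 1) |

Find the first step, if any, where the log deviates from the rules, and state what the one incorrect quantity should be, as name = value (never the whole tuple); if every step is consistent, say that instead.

step 13, r2 = 16

Step 1: r3 = -2 - 1 = -3 — agrees with the log.
Step 2: r1 = -6 — exactly as logged.
Step 3: r1 = -6 + -3 = -9 — consistent with the log.
Step 4: r3 = -9 — verified.
Step 5: r1 = -9 + -9 = -18 — consistent with the log.
Step 6: r1 = -18 + 1 = -17 — verified.
Step 7: r3 = 6 — in agreement.
Step 8: r3 = 1 — agrees with the log.
Step 9: r2 = 1 + -17 = -16 — matches.
Step 10: r2 = -16 + -17 = -33 — matches.
Step 11: r2 = -33 - -17 = -16 — confirmed correct.
Step 12: r1 = -17 + 1 = -16 — agrees with the log.
Step 13: r2 = -(-16) = 16 — this is not what the log shows.
First deviation found at step 13; the corrected entry is r2 = 16.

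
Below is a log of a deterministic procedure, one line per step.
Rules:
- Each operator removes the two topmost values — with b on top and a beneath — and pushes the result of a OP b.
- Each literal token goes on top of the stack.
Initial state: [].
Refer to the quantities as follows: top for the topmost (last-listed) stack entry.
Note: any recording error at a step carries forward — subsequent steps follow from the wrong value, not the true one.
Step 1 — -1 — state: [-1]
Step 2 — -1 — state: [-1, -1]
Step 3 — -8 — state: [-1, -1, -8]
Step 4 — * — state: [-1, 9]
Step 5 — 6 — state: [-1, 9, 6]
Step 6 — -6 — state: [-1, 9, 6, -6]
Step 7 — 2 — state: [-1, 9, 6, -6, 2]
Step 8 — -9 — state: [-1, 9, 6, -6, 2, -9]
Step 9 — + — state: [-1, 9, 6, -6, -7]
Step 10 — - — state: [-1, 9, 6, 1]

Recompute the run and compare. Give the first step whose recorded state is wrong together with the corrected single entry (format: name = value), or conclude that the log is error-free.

Step 1: push -1: top = -1 — consistent with the log.
Step 2: push -1: top = -1 — consistent with the log.
Step 3: push -8: top = -8 — confirmed correct.
Step 4: -1 * -8 = 8 — a discrepancy with the log.
That makes step 4 the first incorrect line — top = 8 is what it should show.

step 4, top = 8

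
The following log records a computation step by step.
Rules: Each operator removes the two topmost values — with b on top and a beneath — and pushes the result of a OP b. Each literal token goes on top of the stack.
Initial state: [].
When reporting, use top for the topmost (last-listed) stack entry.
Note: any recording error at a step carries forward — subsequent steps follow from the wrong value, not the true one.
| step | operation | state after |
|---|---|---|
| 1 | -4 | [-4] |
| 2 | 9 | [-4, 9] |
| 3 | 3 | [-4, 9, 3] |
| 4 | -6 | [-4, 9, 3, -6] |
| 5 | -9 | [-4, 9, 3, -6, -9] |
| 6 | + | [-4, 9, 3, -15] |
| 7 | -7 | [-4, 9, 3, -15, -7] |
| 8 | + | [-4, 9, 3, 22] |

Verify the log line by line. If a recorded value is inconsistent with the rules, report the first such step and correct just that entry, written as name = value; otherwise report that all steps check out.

Step 1: push -4: top = -4 — same as recorded.
Step 2: push 9: top = 9 — exactly as logged.
Step 3: push 3: top = 3 — matches.
Step 4: push -6: top = -6 — confirmed correct.
Step 5: push -9: top = -9 — same as recorded.
Step 6: -6 + -9 = -15 — checks out.
Step 7: push -7: top = -7 — no discrepancy.
Step 8: -15 + -7 = -22 — the log disagrees here.
First incorrect step: 8; the correct value is top = -22.

step 8, top = -22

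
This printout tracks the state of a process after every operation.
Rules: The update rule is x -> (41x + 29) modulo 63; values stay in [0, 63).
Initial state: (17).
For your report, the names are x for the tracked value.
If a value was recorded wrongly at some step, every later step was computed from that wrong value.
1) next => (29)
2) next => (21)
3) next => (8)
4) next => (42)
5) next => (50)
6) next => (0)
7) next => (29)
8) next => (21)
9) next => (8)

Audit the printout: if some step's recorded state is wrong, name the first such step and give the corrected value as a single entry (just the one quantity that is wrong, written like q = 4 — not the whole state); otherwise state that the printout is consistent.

step 1, x = 33

Recomputing the run from the initial state:
step 1: x = 33
step 2: x = 59
step 3: x = 54
step 4: x = 38
step 5: x = 12
step 6: x = 17
step 7: x = 33
step 8: x = 59
step 9: x = 54
The first disagreement with the printout is at step 1, where the value should be x = 33.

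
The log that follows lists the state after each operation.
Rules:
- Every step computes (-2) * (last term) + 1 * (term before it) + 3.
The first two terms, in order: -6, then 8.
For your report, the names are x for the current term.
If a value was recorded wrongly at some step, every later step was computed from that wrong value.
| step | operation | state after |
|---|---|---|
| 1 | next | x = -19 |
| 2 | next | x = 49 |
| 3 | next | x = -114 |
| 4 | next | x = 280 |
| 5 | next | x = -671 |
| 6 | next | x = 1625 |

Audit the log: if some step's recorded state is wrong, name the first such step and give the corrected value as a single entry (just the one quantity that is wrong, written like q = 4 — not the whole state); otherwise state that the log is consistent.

1. x = -2*(8) + (1)*(-6) + (3) = -19 (exactly as logged)
2. x = -2*(-19) + (1)*(8) + (3) = 49 (same as recorded)
3. x = -2*(49) + (1)*(-19) + (3) = -114 (no discrepancy)
4. x = -2*(-114) + (1)*(49) + (3) = 280 (same as recorded)
5. x = -2*(280) + (1)*(-114) + (3) = -671 (confirmed correct)
6. x = -2*(-671) + (1)*(280) + (3) = 1625 (verified)
All entries verified; no error found.

no error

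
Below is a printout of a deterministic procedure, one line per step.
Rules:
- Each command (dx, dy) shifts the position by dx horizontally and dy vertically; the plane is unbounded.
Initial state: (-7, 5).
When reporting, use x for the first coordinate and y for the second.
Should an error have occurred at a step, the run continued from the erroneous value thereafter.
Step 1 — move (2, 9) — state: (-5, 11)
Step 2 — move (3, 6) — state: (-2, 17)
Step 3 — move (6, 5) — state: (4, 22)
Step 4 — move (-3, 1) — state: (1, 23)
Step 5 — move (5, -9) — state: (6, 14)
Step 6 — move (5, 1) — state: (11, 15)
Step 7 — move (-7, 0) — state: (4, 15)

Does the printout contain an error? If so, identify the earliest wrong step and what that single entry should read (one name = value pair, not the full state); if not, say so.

step 1, y = 14

step 1: x = -7 + (2) = -5, y = 5 + (9) = 14 -> this is not what the printout shows
That makes step 1 the first incorrect line — y = 14 is what it should show.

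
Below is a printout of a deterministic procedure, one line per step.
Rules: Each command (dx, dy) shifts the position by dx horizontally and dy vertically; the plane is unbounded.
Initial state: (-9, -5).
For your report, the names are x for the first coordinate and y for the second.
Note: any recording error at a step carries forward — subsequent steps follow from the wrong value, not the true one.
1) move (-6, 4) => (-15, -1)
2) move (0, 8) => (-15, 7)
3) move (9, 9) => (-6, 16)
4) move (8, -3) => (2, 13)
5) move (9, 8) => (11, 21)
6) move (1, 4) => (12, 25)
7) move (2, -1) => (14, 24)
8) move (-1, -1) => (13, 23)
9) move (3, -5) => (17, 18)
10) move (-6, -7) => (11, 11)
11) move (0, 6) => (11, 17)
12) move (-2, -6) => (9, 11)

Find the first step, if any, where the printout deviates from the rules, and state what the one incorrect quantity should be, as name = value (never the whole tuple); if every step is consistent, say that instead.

Recomputing the run from the initial state:
step 1: x = -15, y = -1
step 2: x = -15, y = 7
step 3: x = -6, y = 16
step 4: x = 2, y = 13
step 5: x = 11, y = 21
step 6: x = 12, y = 25
step 7: x = 14, y = 24
step 8: x = 13, y = 23
step 9: x = 16, y = 18
step 10: x = 10, y = 11
step 11: x = 10, y = 17
step 12: x = 8, y = 11
The first disagreement with the printout is at step 9, where the value should be x = 16.

step 9, x = 16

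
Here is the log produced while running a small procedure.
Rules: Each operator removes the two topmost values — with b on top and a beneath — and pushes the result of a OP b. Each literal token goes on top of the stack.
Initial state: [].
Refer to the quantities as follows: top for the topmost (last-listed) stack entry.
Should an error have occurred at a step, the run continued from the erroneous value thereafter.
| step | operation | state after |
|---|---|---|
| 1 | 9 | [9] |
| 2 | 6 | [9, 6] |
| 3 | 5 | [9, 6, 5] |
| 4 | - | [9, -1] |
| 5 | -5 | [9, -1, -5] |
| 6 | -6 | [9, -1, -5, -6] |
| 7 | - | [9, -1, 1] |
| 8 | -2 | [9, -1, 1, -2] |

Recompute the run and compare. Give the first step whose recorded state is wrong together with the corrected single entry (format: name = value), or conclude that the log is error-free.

1. push 9: top = 9 (agrees with the log)
2. push 6: top = 6 (agrees with the log)
3. push 5: top = 5 (consistent with the log)
4. 6 - 5 = 1 (first mismatch against the log)
Conclusion: step 4 carries the first error; the entry should be top = 1.

step 4, top = 1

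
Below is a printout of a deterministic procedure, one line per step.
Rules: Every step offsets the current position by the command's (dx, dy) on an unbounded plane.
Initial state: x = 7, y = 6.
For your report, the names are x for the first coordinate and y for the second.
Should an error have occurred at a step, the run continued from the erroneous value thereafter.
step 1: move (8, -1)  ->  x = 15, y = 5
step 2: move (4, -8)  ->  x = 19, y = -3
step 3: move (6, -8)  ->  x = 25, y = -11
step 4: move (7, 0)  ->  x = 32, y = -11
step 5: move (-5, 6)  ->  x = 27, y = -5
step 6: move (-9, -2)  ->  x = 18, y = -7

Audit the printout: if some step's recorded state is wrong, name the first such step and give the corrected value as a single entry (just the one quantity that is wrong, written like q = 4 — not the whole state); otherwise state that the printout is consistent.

no error

Recomputing the run from the initial state:
step 1: x = 15, y = 5
step 2: x = 19, y = -3
step 3: x = 25, y = -11
step 4: x = 32, y = -11
step 5: x = 27, y = -5
step 6: x = 18, y = -7
This matches the printout at every step.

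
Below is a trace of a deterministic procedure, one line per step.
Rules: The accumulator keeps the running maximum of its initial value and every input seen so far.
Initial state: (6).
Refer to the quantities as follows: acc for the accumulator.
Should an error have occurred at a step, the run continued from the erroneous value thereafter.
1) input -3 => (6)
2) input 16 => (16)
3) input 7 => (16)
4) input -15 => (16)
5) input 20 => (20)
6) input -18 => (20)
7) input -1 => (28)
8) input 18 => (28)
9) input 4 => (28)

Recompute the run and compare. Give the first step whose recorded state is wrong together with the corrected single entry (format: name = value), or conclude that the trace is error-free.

step 7, acc = 20

step 1: acc = max(6, -3) = 6 -> no discrepancy
step 2: acc = max(6, 16) = 16 -> confirmed correct
step 3: acc = max(16, 7) = 16 -> in agreement
step 4: acc = max(16, -15) = 16 -> exactly as logged
step 5: acc = max(16, 20) = 20 -> confirmed correct
step 6: acc = max(20, -18) = 20 -> in agreement
step 7: acc = max(20, -1) = 20 -> the trace has a different value
First incorrect step: 7; the correct value is acc = 20.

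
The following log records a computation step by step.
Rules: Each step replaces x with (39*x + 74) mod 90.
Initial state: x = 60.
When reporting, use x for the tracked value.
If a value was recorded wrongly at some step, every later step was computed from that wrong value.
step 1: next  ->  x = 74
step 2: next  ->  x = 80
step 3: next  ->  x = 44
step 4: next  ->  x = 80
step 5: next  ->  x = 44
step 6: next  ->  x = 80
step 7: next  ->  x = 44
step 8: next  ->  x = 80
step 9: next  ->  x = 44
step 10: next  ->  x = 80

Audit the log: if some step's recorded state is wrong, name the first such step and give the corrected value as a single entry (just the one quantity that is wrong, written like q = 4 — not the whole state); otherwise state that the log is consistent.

Recomputing the run from the initial state:
step 1: x = 74
step 2: x = 80
step 3: x = 44
step 4: x = 80
step 5: x = 44
step 6: x = 80
step 7: x = 44
step 8: x = 80
step 9: x = 44
step 10: x = 80
This matches the log at every step.

no error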